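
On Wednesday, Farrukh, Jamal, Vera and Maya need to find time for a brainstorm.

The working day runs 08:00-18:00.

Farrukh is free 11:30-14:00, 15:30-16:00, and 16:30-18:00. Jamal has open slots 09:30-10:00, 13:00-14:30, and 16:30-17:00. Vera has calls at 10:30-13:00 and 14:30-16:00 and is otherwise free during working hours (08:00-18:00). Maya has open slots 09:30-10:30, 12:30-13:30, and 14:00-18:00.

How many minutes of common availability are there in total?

60 minutes

Vera free within 08:00–18:00: 08:00–10:30, 13:00–14:30, 16:00–18:00.
Farrukh ∩ Jamal: 13:00–14:00, 16:30–17:00.
Farrukh ∩ Jamal ∩ Vera: 13:00–14:00, 16:30–17:00.
Farrukh ∩ Jamal ∩ Vera ∩ Maya: 13:00–13:30, 16:30–17:00.
Total common minutes: 30 + 30 = 60.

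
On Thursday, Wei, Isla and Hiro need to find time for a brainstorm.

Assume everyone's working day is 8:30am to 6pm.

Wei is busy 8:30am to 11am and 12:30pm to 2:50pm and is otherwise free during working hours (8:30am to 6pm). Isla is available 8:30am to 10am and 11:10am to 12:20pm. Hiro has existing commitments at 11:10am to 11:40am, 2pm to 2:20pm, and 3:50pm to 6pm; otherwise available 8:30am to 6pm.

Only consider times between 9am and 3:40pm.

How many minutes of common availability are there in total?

40 minutes

Wei free within 08:30–18:00: 11:00–12:30, 14:50–18:00.
Hiro free within 08:30–18:00: 08:30–11:10, 11:40–14:00, 14:20–15:50.
Wei ∩ Isla: 11:10–12:20.
Wei ∩ Isla ∩ Hiro: 11:40–12:20.
Restricted to 09:00–15:40: 11:40–12:20.
Total common minutes: 40.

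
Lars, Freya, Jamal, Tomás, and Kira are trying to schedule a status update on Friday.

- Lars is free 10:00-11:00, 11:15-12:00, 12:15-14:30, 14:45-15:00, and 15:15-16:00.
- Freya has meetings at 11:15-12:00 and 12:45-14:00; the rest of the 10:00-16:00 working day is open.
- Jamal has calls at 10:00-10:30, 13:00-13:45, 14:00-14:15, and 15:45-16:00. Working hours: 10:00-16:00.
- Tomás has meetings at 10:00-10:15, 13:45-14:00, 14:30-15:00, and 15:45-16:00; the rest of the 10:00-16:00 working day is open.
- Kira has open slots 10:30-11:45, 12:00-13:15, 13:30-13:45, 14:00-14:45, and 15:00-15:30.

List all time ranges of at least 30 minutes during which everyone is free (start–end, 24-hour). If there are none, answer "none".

Freya free within 10:00–16:00: 10:00–11:15, 12:00–12:45, 14:00–16:00.
Jamal free within 10:00–16:00: 10:30–13:00, 13:45–14:00, 14:15–15:45.
Tomás free within 10:00–16:00: 10:15–13:45, 14:00–14:30, 15:00–15:45.
Lars ∩ Freya: 10:00–11:00, 12:15–12:45, 14:00–14:30, 14:45–15:00, 15:15–16:00.
Lars ∩ Freya ∩ Jamal: 10:30–11:00, 12:15–12:45, 14:15–14:30, 14:45–15:00, 15:15–15:45.
Lars ∩ Freya ∩ Jamal ∩ Tomás: 10:30–11:00, 12:15–12:45, 14:15–14:30, 15:15–15:45.
Lars ∩ Freya ∩ Jamal ∩ Tomás ∩ Kira: 10:30–11:00, 12:15–12:45, 14:15–14:30, 15:15–15:30.
Windows ≥ 30 min: 10:30–11:00, 12:15–12:45.

10:30–11:00, 12:15–12:45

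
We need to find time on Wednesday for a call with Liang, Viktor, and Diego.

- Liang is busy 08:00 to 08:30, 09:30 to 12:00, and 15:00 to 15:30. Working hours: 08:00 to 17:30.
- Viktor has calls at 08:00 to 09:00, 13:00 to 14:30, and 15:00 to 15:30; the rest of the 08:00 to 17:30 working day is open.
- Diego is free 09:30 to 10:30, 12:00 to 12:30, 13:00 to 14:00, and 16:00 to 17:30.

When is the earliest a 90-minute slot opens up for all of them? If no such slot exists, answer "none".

16:00

Liang free within 08:00–17:30: 08:30–09:30, 12:00–15:00, 15:30–17:30.
Viktor free within 08:00–17:30: 09:00–13:00, 14:30–15:00, 15:30–17:30.
Liang ∩ Viktor: 09:00–09:30, 12:00–13:00, 14:30–15:00, 15:30–17:30.
Liang ∩ Viktor ∩ Diego: 12:00–12:30, 16:00–17:30.
Windows ≥ 90 min: 16:00–17:30.
Earliest such window starts at 16:00.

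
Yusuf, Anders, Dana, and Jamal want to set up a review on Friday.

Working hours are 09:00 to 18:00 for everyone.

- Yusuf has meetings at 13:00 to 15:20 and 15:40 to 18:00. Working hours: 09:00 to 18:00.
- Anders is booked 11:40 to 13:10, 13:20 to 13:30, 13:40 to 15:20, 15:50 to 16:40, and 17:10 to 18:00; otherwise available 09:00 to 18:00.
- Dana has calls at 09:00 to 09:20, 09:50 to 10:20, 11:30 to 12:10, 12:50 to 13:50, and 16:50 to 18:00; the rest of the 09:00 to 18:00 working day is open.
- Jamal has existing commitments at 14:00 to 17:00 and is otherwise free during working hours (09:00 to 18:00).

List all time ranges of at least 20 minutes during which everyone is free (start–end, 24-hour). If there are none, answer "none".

Yusuf free within 09:00–18:00: 09:00–13:00, 15:20–15:40.
Anders free within 09:00–18:00: 09:00–11:40, 13:10–13:20, 13:30–13:40, 15:20–15:50, 16:40–17:10.
Dana free within 09:00–18:00: 09:20–09:50, 10:20–11:30, 12:10–12:50, 13:50–16:50.
Jamal free within 09:00–18:00: 09:00–14:00, 17:00–18:00.
Yusuf ∩ Anders: 09:00–11:40, 15:20–15:40.
Yusuf ∩ Anders ∩ Dana: 09:20–09:50, 10:20–11:30, 15:20–15:40.
Yusuf ∩ Anders ∩ Dana ∩ Jamal: 09:20–09:50, 10:20–11:30.
Windows ≥ 20 min: 09:20–09:50, 10:20–11:30.

09:20–09:50, 10:20–11:30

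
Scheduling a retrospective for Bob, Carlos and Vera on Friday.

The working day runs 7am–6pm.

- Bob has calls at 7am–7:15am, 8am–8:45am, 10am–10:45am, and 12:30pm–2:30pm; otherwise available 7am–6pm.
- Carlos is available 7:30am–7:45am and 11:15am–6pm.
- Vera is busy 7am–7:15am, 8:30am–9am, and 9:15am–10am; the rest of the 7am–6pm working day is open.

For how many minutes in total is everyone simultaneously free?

300 minutes

Bob free within 07:00–18:00: 07:15–08:00, 08:45–10:00, 10:45–12:30, 14:30–18:00.
Vera free within 07:00–18:00: 07:15–08:30, 09:00–09:15, 10:00–18:00.
Bob ∩ Carlos: 07:30–07:45, 11:15–12:30, 14:30–18:00.
Bob ∩ Carlos ∩ Vera: 07:30–07:45, 11:15–12:30, 14:30–18:00.
Total common minutes: 15 + 75 + 210 = 300.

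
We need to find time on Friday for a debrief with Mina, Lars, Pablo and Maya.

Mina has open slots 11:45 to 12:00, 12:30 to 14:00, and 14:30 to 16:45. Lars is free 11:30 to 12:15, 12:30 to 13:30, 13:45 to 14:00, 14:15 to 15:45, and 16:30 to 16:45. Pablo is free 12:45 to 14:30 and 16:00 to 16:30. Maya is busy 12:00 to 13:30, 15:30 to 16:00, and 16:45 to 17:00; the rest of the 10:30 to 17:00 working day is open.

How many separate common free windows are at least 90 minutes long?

0

Maya free within 10:30–17:00: 10:30–12:00, 13:30–15:30, 16:00–16:45.
Mina ∩ Lars: 11:45–12:00, 12:30–13:30, 13:45–14:00, 14:30–15:45, 16:30–16:45.
Mina ∩ Lars ∩ Pablo: 12:45–13:30, 13:45–14:00.
Mina ∩ Lars ∩ Pablo ∩ Maya: 13:45–14:00.
Windows ≥ 90 min: (none).
That's 0 windows.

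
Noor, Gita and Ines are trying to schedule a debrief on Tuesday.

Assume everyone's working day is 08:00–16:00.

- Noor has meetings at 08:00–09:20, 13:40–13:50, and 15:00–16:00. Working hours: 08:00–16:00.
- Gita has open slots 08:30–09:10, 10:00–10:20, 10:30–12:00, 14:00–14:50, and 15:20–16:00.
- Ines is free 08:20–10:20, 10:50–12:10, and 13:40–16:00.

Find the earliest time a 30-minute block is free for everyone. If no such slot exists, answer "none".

10:50

Noor free within 08:00–16:00: 09:20–13:40, 13:50–15:00.
Noor ∩ Gita: 10:00–10:20, 10:30–12:00, 14:00–14:50.
Noor ∩ Gita ∩ Ines: 10:00–10:20, 10:50–12:00, 14:00–14:50.
Windows ≥ 30 min: 10:50–12:00, 14:00–14:50.
Earliest such window starts at 10:50.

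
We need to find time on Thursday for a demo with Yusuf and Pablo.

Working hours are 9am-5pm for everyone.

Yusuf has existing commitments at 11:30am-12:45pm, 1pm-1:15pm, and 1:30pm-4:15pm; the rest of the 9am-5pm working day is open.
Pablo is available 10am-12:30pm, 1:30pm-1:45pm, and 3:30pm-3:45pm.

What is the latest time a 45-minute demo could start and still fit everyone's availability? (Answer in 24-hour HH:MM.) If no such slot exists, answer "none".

Yusuf free within 09:00–17:00: 09:00–11:30, 12:45–13:00, 13:15–13:30, 16:15–17:00.
Yusuf ∩ Pablo: 10:00–11:30.
Windows ≥ 45 min: 10:00–11:30.
Latest start in the last window 10:00–11:30 is 11:30 − 45 min = 10:45.

10:45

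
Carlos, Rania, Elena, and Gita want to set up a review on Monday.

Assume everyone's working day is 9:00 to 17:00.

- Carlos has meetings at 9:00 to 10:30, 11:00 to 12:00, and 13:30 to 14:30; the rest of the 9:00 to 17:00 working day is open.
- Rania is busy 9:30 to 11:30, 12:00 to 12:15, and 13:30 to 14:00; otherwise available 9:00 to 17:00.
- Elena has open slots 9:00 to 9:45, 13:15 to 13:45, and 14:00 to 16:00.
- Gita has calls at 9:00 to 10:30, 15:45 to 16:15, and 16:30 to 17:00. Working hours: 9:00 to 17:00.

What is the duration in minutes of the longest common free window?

75 minutes

Carlos free within 09:00–17:00: 10:30–11:00, 12:00–13:30, 14:30–17:00.
Rania free within 09:00–17:00: 09:00–09:30, 11:30–12:00, 12:15–13:30, 14:00–17:00.
Gita free within 09:00–17:00: 10:30–15:45, 16:15–16:30.
Carlos ∩ Rania: 12:15–13:30, 14:30–17:00.
Carlos ∩ Rania ∩ Elena: 13:15–13:30, 14:30–16:00.
Carlos ∩ Rania ∩ Elena ∩ Gita: 13:15–13:30, 14:30–15:45.
Common window lengths: 15, 75 min; longest is 75.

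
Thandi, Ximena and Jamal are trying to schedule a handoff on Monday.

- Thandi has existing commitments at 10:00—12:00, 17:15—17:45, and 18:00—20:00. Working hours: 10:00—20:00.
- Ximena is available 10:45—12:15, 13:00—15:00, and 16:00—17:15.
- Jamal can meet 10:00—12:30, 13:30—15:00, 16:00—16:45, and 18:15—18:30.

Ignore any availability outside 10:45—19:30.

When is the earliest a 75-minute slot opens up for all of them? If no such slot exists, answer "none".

13:30

Thandi free within 10:00–20:00: 12:00–17:15, 17:45–18:00.
Thandi ∩ Ximena: 12:00–12:15, 13:00–15:00, 16:00–17:15.
Thandi ∩ Ximena ∩ Jamal: 12:00–12:15, 13:30–15:00, 16:00–16:45.
Restricted to 10:45–19:30: 12:00–12:15, 13:30–15:00, 16:00–16:45.
Windows ≥ 75 min: 13:30–15:00.
Earliest such window starts at 13:30.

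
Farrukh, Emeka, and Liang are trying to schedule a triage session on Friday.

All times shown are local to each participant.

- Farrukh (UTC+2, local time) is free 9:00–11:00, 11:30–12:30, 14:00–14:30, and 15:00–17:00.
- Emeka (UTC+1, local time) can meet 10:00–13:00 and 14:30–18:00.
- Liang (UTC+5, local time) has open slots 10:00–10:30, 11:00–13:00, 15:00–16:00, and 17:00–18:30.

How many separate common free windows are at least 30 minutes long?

Farrukh → UTC: 07:00–09:00, 09:30–10:30, 12:00–12:30, 13:00–15:00.
Emeka → UTC: 09:00–12:00, 13:30–17:00.
Liang → UTC: 05:00–05:30, 06:00–08:00, 10:00–11:00, 12:00–13:30.
Farrukh ∩ Emeka: 09:30–10:30, 13:30–15:00.
Farrukh ∩ Emeka ∩ Liang: 10:00–10:30.
Windows ≥ 30 min: 10:00–10:30.
That's 1 window.

1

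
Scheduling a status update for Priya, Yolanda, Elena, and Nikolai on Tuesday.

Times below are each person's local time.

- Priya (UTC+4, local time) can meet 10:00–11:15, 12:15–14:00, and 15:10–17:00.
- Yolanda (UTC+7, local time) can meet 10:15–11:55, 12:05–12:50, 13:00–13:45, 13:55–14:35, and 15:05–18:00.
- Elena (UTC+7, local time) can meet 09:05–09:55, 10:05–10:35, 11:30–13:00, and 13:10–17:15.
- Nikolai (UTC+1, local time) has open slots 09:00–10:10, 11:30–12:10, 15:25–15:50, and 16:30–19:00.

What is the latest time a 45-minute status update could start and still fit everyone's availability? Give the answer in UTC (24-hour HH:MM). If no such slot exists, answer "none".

08:25

Priya → UTC: 06:00–07:15, 08:15–10:00, 11:10–13:00.
Yolanda → UTC: 03:15–04:55, 05:05–05:50, 06:00–06:45, 06:55–07:35, 08:05–11:00.
Elena → UTC: 02:05–02:55, 03:05–03:35, 04:30–06:00, 06:10–10:15.
Nikolai → UTC: 08:00–09:10, 10:30–11:10, 14:25–14:50, 15:30–18:00.
Priya ∩ Yolanda: 06:00–06:45, 06:55–07:15, 08:15–10:00.
Priya ∩ Yolanda ∩ Elena: 06:10–06:45, 06:55–07:15, 08:15–10:00.
Priya ∩ Yolanda ∩ Elena ∩ Nikolai: 08:15–09:10.
Windows ≥ 45 min: 08:15–09:10.
Latest start in the last window 08:15–09:10 is 09:10 − 45 min = 08:25.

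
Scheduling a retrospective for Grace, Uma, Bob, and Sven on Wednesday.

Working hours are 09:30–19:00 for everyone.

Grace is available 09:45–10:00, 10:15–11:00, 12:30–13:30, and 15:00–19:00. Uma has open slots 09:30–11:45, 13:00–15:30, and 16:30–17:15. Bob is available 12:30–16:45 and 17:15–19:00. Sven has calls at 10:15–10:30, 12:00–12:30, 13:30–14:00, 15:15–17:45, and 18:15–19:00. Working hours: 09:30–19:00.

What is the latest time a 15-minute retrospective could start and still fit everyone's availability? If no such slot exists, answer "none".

15:00

Sven free within 09:30–19:00: 09:30–10:15, 10:30–12:00, 12:30–13:30, 14:00–15:15, 17:45–18:15.
Grace ∩ Uma: 09:45–10:00, 10:15–11:00, 13:00–13:30, 15:00–15:30, 16:30–17:15.
Grace ∩ Uma ∩ Bob: 13:00–13:30, 15:00–15:30, 16:30–16:45.
Grace ∩ Uma ∩ Bob ∩ Sven: 13:00–13:30, 15:00–15:15.
Windows ≥ 15 min: 13:00–13:30, 15:00–15:15.
Latest start in the last window 15:00–15:15 is 15:15 − 15 min = 15:00.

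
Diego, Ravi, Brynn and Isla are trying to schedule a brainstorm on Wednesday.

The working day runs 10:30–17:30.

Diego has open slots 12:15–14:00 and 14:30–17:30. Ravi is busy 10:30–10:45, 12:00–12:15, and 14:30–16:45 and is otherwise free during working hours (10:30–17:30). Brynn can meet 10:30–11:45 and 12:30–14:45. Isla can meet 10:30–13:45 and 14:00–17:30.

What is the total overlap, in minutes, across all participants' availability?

Ravi free within 10:30–17:30: 10:45–12:00, 12:15–14:30, 16:45–17:30.
Diego ∩ Ravi: 12:15–14:00, 16:45–17:30.
Diego ∩ Ravi ∩ Brynn: 12:30–14:00.
Diego ∩ Ravi ∩ Brynn ∩ Isla: 12:30–13:45.
Total common minutes: 75.

75 minutes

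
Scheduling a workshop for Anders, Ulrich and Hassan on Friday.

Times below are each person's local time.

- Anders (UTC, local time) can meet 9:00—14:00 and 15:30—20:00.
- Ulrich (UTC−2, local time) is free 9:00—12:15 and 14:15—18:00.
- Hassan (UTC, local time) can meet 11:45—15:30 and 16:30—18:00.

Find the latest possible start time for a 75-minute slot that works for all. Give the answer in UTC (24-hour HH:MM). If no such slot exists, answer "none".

Anders → UTC: 09:00–14:00, 15:30–20:00.
Ulrich → UTC: 11:00–14:15, 16:15–20:00.
Hassan → UTC: 11:45–15:30, 16:30–18:00.
Anders ∩ Ulrich: 11:00–14:00, 16:15–20:00.
Anders ∩ Ulrich ∩ Hassan: 11:45–14:00, 16:30–18:00.
Windows ≥ 75 min: 11:45–14:00, 16:30–18:00.
Latest start in the last window 16:30–18:00 is 18:00 − 75 min = 16:45.

16:45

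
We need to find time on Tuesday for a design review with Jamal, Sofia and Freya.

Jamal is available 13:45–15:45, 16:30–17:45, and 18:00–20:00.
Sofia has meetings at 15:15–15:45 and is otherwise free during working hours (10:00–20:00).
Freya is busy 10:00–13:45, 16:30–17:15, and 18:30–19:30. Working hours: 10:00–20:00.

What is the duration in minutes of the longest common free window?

90 minutes

Sofia free within 10:00–20:00: 10:00–15:15, 15:45–20:00.
Freya free within 10:00–20:00: 13:45–16:30, 17:15–18:30, 19:30–20:00.
Jamal ∩ Sofia: 13:45–15:15, 16:30–17:45, 18:00–20:00.
Jamal ∩ Sofia ∩ Freya: 13:45–15:15, 17:15–17:45, 18:00–18:30, 19:30–20:00.
Common window lengths: 90, 30, 30, 30 min; longest is 90.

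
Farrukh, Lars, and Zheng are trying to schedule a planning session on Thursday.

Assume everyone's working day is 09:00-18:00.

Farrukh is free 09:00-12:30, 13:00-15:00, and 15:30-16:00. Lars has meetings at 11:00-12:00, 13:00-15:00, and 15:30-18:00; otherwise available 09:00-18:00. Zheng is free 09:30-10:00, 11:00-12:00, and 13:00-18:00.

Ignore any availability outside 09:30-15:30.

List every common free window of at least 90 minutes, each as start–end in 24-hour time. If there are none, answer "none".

none

Lars free within 09:00–18:00: 09:00–11:00, 12:00–13:00, 15:00–15:30.
Farrukh ∩ Lars: 09:00–11:00, 12:00–12:30.
Farrukh ∩ Lars ∩ Zheng: 09:30–10:00.
Restricted to 09:30–15:30: 09:30–10:00.
Windows ≥ 90 min: (none).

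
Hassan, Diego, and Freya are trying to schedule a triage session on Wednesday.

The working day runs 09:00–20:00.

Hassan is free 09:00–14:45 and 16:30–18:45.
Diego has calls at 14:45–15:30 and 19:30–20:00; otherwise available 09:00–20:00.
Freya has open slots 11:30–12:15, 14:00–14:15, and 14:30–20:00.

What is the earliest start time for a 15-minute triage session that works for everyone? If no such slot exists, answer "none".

Diego free within 09:00–20:00: 09:00–14:45, 15:30–19:30.
Hassan ∩ Diego: 09:00–14:45, 16:30–18:45.
Hassan ∩ Diego ∩ Freya: 11:30–12:15, 14:00–14:15, 14:30–14:45, 16:30–18:45.
Windows ≥ 15 min: 11:30–12:15, 14:00–14:15, 14:30–14:45, 16:30–18:45.
Earliest such window starts at 11:30.

11:30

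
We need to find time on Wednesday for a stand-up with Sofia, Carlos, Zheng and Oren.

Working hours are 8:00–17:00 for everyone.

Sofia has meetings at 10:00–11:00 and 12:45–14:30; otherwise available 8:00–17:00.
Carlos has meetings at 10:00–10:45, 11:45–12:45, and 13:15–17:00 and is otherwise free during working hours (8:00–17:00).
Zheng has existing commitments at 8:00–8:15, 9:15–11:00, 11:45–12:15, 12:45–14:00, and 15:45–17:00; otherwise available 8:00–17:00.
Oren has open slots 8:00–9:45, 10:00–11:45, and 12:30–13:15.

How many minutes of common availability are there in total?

105 minutes

Sofia free within 08:00–17:00: 08:00–10:00, 11:00–12:45, 14:30–17:00.
Carlos free within 08:00–17:00: 08:00–10:00, 10:45–11:45, 12:45–13:15.
Zheng free within 08:00–17:00: 08:15–09:15, 11:00–11:45, 12:15–12:45, 14:00–15:45.
Sofia ∩ Carlos: 08:00–10:00, 11:00–11:45.
Sofia ∩ Carlos ∩ Zheng: 08:15–09:15, 11:00–11:45.
Sofia ∩ Carlos ∩ Zheng ∩ Oren: 08:15–09:15, 11:00–11:45.
Total common minutes: 60 + 45 = 105.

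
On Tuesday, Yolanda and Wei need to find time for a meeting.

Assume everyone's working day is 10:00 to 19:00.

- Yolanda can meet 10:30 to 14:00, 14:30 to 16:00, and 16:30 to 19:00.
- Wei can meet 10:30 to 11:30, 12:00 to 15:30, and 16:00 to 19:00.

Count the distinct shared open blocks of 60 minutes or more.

Yolanda ∩ Wei: 10:30–11:30, 12:00–14:00, 14:30–15:30, 16:30–19:00.
Windows ≥ 60 min: 10:30–11:30, 12:00–14:00, 14:30–15:30, 16:30–19:00.
That's 4 windows.

4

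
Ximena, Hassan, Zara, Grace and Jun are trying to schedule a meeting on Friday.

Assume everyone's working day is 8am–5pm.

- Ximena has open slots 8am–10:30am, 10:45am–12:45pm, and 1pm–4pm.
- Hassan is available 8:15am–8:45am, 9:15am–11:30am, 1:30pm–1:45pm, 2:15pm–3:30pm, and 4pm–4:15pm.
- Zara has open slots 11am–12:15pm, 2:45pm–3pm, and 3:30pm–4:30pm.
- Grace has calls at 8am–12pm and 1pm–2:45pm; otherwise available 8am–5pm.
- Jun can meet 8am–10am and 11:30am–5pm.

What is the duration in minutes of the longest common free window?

15 minutes

Grace free within 08:00–17:00: 12:00–13:00, 14:45–17:00.
Ximena ∩ Hassan: 08:15–08:45, 09:15–10:30, 10:45–11:30, 13:30–13:45, 14:15–15:30.
Ximena ∩ Hassan ∩ Zara: 11:00–11:30, 14:45–15:00.
Ximena ∩ Hassan ∩ Zara ∩ Grace: 14:45–15:00.
Ximena ∩ Hassan ∩ Zara ∩ Grace ∩ Jun: 14:45–15:00.
Single common window of 15 minutes.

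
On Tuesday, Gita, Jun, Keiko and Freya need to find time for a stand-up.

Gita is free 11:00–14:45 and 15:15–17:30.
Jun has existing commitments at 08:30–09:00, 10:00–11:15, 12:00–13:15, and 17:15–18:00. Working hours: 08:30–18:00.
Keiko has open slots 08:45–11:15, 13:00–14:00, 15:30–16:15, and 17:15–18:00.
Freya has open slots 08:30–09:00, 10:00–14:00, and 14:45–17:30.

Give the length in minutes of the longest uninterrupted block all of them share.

Jun free within 08:30–18:00: 09:00–10:00, 11:15–12:00, 13:15–17:15.
Gita ∩ Jun: 11:15–12:00, 13:15–14:45, 15:15–17:15.
Gita ∩ Jun ∩ Keiko: 13:15–14:00, 15:30–16:15.
Gita ∩ Jun ∩ Keiko ∩ Freya: 13:15–14:00, 15:30–16:15.
Common window lengths: 45, 45 min; longest is 45.

45 minutes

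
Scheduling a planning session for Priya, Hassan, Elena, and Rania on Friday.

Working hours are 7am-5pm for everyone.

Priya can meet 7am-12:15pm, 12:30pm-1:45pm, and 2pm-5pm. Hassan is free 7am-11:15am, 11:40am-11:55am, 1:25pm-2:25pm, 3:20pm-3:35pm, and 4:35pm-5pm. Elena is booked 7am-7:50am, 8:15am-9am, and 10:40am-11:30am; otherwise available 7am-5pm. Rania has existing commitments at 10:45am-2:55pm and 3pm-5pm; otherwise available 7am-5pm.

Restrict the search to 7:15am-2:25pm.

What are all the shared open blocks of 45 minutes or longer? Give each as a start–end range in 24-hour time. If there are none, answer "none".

Elena free within 07:00–17:00: 07:50–08:15, 09:00–10:40, 11:30–17:00.
Rania free within 07:00–17:00: 07:00–10:45, 14:55–15:00.
Priya ∩ Hassan: 07:00–11:15, 11:40–11:55, 13:25–13:45, 14:00–14:25, 15:20–15:35, 16:35–17:00.
Priya ∩ Hassan ∩ Elena: 07:50–08:15, 09:00–10:40, 11:40–11:55, 13:25–13:45, 14:00–14:25, 15:20–15:35, 16:35–17:00.
Priya ∩ Hassan ∩ Elena ∩ Rania: 07:50–08:15, 09:00–10:40.
Restricted to 07:15–14:25: 07:50–08:15, 09:00–10:40.
Windows ≥ 45 min: 09:00–10:40.

09:00–10:40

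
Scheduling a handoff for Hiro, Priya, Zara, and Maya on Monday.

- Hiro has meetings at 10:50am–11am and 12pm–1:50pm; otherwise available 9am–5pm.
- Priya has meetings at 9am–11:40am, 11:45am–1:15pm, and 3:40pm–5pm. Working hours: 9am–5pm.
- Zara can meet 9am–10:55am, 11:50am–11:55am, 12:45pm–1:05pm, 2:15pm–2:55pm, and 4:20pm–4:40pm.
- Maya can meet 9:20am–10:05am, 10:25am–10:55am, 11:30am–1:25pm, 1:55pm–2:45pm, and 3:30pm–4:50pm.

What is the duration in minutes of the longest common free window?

30 minutes

Hiro free within 09:00–17:00: 09:00–10:50, 11:00–12:00, 13:50–17:00.
Priya free within 09:00–17:00: 11:40–11:45, 13:15–15:40.
Hiro ∩ Priya: 11:40–11:45, 13:50–15:40.
Hiro ∩ Priya ∩ Zara: 14:15–14:55.
Hiro ∩ Priya ∩ Zara ∩ Maya: 14:15–14:45.
Single common window of 30 minutes.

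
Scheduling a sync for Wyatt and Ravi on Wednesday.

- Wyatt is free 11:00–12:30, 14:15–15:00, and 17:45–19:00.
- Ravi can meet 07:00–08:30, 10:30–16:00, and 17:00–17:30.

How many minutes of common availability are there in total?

Wyatt ∩ Ravi: 11:00–12:30, 14:15–15:00.
Total common minutes: 90 + 45 = 135.

135 minutes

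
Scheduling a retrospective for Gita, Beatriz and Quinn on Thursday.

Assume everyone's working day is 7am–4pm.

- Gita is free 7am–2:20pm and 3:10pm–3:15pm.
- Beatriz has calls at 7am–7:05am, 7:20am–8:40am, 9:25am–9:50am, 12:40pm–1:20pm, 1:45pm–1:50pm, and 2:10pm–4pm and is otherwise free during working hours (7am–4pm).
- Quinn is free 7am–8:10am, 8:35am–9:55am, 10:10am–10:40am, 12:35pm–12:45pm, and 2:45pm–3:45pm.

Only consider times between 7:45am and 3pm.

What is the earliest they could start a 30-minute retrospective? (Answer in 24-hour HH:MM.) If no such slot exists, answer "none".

08:40

Beatriz free within 07:00–16:00: 07:05–07:20, 08:40–09:25, 09:50–12:40, 13:20–13:45, 13:50–14:10.
Gita ∩ Beatriz: 07:05–07:20, 08:40–09:25, 09:50–12:40, 13:20–13:45, 13:50–14:10.
Gita ∩ Beatriz ∩ Quinn: 07:05–07:20, 08:40–09:25, 09:50–09:55, 10:10–10:40, 12:35–12:40.
Restricted to 07:45–15:00: 08:40–09:25, 09:50–09:55, 10:10–10:40, 12:35–12:40.
Windows ≥ 30 min: 08:40–09:25, 10:10–10:40.
Earliest such window starts at 08:40.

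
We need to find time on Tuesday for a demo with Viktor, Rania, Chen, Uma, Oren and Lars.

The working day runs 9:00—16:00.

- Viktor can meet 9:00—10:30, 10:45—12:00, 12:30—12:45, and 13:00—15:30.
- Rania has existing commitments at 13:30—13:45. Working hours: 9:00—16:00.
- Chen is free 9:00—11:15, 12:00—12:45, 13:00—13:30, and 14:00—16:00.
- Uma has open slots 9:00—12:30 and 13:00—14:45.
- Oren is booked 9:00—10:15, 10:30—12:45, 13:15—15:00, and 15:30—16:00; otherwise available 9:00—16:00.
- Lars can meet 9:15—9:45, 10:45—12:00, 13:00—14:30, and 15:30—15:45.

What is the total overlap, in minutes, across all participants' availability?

15 minutes

Rania free within 09:00–16:00: 09:00–13:30, 13:45–16:00.
Oren free within 09:00–16:00: 10:15–10:30, 12:45–13:15, 15:00–15:30.
Viktor ∩ Rania: 09:00–10:30, 10:45–12:00, 12:30–12:45, 13:00–13:30, 13:45–15:30.
Viktor ∩ Rania ∩ Chen: 09:00–10:30, 10:45–11:15, 12:30–12:45, 13:00–13:30, 14:00–15:30.
Viktor ∩ Rania ∩ Chen ∩ Uma: 09:00–10:30, 10:45–11:15, 13:00–13:30, 14:00–14:45.
Viktor ∩ Rania ∩ Chen ∩ Uma ∩ Oren: 10:15–10:30, 13:00–13:15.
Viktor ∩ Rania ∩ Chen ∩ Uma ∩ Oren ∩ Lars: 13:00–13:15.
Total common minutes: 15.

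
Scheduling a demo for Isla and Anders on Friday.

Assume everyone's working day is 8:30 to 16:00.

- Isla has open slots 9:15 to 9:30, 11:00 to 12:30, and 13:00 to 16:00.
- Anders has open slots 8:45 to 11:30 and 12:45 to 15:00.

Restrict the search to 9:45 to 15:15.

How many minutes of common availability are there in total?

Isla ∩ Anders: 09:15–09:30, 11:00–11:30, 13:00–15:00.
Restricted to 09:45–15:15: 11:00–11:30, 13:00–15:00.
Total common minutes: 30 + 120 = 150.

150 minutes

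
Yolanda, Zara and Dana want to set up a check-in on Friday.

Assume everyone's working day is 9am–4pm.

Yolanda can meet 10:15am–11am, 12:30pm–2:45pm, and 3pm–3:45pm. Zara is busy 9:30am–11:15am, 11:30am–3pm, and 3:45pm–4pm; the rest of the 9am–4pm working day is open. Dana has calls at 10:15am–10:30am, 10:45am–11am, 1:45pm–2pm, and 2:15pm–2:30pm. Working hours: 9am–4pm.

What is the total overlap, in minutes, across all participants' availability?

Zara free within 09:00–16:00: 09:00–09:30, 11:15–11:30, 15:00–15:45.
Dana free within 09:00–16:00: 09:00–10:15, 10:30–10:45, 11:00–13:45, 14:00–14:15, 14:30–16:00.
Yolanda ∩ Zara: 15:00–15:45.
Yolanda ∩ Zara ∩ Dana: 15:00–15:45.
Total common minutes: 45.

45 minutes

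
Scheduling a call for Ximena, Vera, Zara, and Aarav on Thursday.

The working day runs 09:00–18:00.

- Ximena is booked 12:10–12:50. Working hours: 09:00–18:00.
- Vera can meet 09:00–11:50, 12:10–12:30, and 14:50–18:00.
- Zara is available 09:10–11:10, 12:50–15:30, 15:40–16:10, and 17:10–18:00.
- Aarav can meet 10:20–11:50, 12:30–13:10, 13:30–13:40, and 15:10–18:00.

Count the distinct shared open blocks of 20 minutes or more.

Ximena free within 09:00–18:00: 09:00–12:10, 12:50–18:00.
Ximena ∩ Vera: 09:00–11:50, 14:50–18:00.
Ximena ∩ Vera ∩ Zara: 09:10–11:10, 14:50–15:30, 15:40–16:10, 17:10–18:00.
Ximena ∩ Vera ∩ Zara ∩ Aarav: 10:20–11:10, 15:10–15:30, 15:40–16:10, 17:10–18:00.
Windows ≥ 20 min: 10:20–11:10, 15:10–15:30, 15:40–16:10, 17:10–18:00.
That's 4 windows.

4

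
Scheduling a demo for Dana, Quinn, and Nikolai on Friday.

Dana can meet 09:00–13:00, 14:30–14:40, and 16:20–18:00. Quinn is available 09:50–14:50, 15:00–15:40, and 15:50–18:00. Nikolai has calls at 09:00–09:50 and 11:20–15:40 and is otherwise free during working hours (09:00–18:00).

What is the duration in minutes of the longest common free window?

100 minutes

Nikolai free within 09:00–18:00: 09:50–11:20, 15:40–18:00.
Dana ∩ Quinn: 09:50–13:00, 14:30–14:40, 16:20–18:00.
Dana ∩ Quinn ∩ Nikolai: 09:50–11:20, 16:20–18:00.
Common window lengths: 90, 100 min; longest is 100.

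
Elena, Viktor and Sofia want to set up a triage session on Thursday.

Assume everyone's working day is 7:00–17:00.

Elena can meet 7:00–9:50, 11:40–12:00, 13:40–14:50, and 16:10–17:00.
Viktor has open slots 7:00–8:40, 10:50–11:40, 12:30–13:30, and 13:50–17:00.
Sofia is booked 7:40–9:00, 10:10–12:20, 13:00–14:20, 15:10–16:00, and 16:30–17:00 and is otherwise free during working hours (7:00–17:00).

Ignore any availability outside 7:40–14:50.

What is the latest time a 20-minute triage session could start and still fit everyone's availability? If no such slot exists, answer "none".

14:30

Sofia free within 07:00–17:00: 07:00–07:40, 09:00–10:10, 12:20–13:00, 14:20–15:10, 16:00–16:30.
Elena ∩ Viktor: 07:00–08:40, 13:50–14:50, 16:10–17:00.
Elena ∩ Viktor ∩ Sofia: 07:00–07:40, 14:20–14:50, 16:10–16:30.
Restricted to 07:40–14:50: 14:20–14:50.
Windows ≥ 20 min: 14:20–14:50.
Latest start in the last window 14:20–14:50 is 14:50 − 20 min = 14:30.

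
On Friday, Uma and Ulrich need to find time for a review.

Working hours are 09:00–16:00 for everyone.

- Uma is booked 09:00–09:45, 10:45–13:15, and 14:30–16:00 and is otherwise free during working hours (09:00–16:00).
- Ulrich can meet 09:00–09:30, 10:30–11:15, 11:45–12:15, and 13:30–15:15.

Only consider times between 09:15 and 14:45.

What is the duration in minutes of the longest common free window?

Uma free within 09:00–16:00: 09:45–10:45, 13:15–14:30.
Uma ∩ Ulrich: 10:30–10:45, 13:30–14:30.
Restricted to 09:15–14:45: 10:30–10:45, 13:30–14:30.
Common window lengths: 15, 60 min; longest is 60.

60 minutes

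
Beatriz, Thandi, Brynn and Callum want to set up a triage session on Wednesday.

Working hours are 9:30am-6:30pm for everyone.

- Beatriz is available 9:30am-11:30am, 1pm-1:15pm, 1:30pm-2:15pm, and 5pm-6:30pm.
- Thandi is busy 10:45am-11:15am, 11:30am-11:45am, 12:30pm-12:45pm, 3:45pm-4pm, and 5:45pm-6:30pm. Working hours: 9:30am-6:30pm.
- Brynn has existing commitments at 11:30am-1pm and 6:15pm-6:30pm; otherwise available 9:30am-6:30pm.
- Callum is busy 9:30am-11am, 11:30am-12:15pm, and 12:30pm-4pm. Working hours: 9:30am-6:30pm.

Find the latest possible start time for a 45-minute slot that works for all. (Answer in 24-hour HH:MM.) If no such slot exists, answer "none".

17:00

Thandi free within 09:30–18:30: 09:30–10:45, 11:15–11:30, 11:45–12:30, 12:45–15:45, 16:00–17:45.
Brynn free within 09:30–18:30: 09:30–11:30, 13:00–18:15.
Callum free within 09:30–18:30: 11:00–11:30, 12:15–12:30, 16:00–18:30.
Beatriz ∩ Thandi: 09:30–10:45, 11:15–11:30, 13:00–13:15, 13:30–14:15, 17:00–17:45.
Beatriz ∩ Thandi ∩ Brynn: 09:30–10:45, 11:15–11:30, 13:00–13:15, 13:30–14:15, 17:00–17:45.
Beatriz ∩ Thandi ∩ Brynn ∩ Callum: 11:15–11:30, 17:00–17:45.
Windows ≥ 45 min: 17:00–17:45.
Latest start in the last window 17:00–17:45 is 17:45 − 45 min = 17:00.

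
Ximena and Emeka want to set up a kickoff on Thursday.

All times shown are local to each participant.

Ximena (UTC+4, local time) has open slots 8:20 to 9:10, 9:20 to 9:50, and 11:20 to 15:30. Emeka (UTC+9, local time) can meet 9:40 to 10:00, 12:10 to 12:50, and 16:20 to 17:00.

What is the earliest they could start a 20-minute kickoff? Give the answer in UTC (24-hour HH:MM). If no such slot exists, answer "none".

07:20

Ximena → UTC: 04:20–05:10, 05:20–05:50, 07:20–11:30.
Emeka → UTC: 00:40–01:00, 03:10–03:50, 07:20–08:00.
Ximena ∩ Emeka: 07:20–08:00.
Windows ≥ 20 min: 07:20–08:00.
Earliest such window starts at 07:20.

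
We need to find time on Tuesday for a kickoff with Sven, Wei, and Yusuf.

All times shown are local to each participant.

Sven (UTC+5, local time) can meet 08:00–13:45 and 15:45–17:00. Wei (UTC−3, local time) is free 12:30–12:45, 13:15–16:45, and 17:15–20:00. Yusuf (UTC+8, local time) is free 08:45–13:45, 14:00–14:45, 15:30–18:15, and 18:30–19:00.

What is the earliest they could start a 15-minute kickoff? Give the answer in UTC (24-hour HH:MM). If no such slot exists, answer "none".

none

Sven → UTC: 03:00–08:45, 10:45–12:00.
Wei → UTC: 15:30–15:45, 16:15–19:45, 20:15–23:00.
Yusuf → UTC: 00:45–05:45, 06:00–06:45, 07:30–10:15, 10:30–11:00.
Sven ∩ Wei: (none).
Sven ∩ Wei ∩ Yusuf: (none).
Windows ≥ 15 min: (none).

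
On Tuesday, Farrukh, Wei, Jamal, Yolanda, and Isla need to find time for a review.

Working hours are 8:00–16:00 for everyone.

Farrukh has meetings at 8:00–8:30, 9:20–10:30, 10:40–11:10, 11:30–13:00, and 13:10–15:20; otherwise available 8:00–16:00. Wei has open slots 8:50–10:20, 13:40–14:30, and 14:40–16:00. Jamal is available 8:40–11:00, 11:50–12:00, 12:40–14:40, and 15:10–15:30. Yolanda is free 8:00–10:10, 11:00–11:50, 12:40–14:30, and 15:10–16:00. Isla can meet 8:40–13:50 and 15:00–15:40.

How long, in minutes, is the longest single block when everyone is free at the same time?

30 minutes

Farrukh free within 08:00–16:00: 08:30–09:20, 10:30–10:40, 11:10–11:30, 13:00–13:10, 15:20–16:00.
Farrukh ∩ Wei: 08:50–09:20, 15:20–16:00.
Farrukh ∩ Wei ∩ Jamal: 08:50–09:20, 15:20–15:30.
Farrukh ∩ Wei ∩ Jamal ∩ Yolanda: 08:50–09:20, 15:20–15:30.
Farrukh ∩ Wei ∩ Jamal ∩ Yolanda ∩ Isla: 08:50–09:20, 15:20–15:30.
Common window lengths: 30, 10 min; longest is 30.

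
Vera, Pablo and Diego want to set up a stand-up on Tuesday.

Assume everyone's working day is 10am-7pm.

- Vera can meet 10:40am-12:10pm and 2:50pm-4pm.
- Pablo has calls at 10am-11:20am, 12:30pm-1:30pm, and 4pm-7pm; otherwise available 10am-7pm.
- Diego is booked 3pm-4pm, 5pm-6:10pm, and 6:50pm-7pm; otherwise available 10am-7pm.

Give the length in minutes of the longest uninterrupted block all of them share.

50 minutes

Pablo free within 10:00–19:00: 11:20–12:30, 13:30–16:00.
Diego free within 10:00–19:00: 10:00–15:00, 16:00–17:00, 18:10–18:50.
Vera ∩ Pablo: 11:20–12:10, 14:50–16:00.
Vera ∩ Pablo ∩ Diego: 11:20–12:10, 14:50–15:00.
Common window lengths: 50, 10 min; longest is 50.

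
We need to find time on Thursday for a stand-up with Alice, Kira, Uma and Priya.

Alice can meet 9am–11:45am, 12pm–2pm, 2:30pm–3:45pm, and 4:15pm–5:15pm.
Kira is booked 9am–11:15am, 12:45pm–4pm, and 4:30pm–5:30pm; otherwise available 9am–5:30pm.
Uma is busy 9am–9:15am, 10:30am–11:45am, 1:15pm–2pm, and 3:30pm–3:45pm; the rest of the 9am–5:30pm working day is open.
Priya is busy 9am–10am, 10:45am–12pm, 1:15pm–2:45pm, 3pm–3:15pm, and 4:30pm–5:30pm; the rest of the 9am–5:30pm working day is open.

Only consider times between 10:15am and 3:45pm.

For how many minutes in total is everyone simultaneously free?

Kira free within 09:00–17:30: 11:15–12:45, 16:00–16:30.
Uma free within 09:00–17:30: 09:15–10:30, 11:45–13:15, 14:00–15:30, 15:45–17:30.
Priya free within 09:00–17:30: 10:00–10:45, 12:00–13:15, 14:45–15:00, 15:15–16:30.
Alice ∩ Kira: 11:15–11:45, 12:00–12:45, 16:15–16:30.
Alice ∩ Kira ∩ Uma: 12:00–12:45, 16:15–16:30.
Alice ∩ Kira ∩ Uma ∩ Priya: 12:00–12:45, 16:15–16:30.
Restricted to 10:15–15:45: 12:00–12:45.
Total common minutes: 45.

45 minutes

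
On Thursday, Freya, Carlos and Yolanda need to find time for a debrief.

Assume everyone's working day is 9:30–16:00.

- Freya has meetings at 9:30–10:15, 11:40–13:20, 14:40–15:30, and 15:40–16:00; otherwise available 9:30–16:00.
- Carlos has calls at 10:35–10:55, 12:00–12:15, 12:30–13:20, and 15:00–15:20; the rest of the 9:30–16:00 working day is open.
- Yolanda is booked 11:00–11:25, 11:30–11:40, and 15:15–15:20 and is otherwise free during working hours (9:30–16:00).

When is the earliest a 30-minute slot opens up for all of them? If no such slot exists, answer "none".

Freya free within 09:30–16:00: 10:15–11:40, 13:20–14:40, 15:30–15:40.
Carlos free within 09:30–16:00: 09:30–10:35, 10:55–12:00, 12:15–12:30, 13:20–15:00, 15:20–16:00.
Yolanda free within 09:30–16:00: 09:30–11:00, 11:25–11:30, 11:40–15:15, 15:20–16:00.
Freya ∩ Carlos: 10:15–10:35, 10:55–11:40, 13:20–14:40, 15:30–15:40.
Freya ∩ Carlos ∩ Yolanda: 10:15–10:35, 10:55–11:00, 11:25–11:30, 13:20–14:40, 15:30–15:40.
Windows ≥ 30 min: 13:20–14:40.
Earliest such window starts at 13:20.

13:20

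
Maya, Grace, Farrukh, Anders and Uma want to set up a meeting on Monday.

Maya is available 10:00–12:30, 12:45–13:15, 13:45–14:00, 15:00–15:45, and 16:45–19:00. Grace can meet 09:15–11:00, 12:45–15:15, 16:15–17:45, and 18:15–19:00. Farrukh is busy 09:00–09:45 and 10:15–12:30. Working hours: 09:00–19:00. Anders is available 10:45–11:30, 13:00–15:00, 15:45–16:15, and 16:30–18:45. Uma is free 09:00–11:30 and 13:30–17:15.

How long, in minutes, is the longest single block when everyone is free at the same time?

Farrukh free within 09:00–19:00: 09:45–10:15, 12:30–19:00.
Maya ∩ Grace: 10:00–11:00, 12:45–13:15, 13:45–14:00, 15:00–15:15, 16:45–17:45, 18:15–19:00.
Maya ∩ Grace ∩ Farrukh: 10:00–10:15, 12:45–13:15, 13:45–14:00, 15:00–15:15, 16:45–17:45, 18:15–19:00.
Maya ∩ Grace ∩ Farrukh ∩ Anders: 13:00–13:15, 13:45–14:00, 16:45–17:45, 18:15–18:45.
Maya ∩ Grace ∩ Farrukh ∩ Anders ∩ Uma: 13:45–14:00, 16:45–17:15.
Common window lengths: 15, 30 min; longest is 30.

30 minutes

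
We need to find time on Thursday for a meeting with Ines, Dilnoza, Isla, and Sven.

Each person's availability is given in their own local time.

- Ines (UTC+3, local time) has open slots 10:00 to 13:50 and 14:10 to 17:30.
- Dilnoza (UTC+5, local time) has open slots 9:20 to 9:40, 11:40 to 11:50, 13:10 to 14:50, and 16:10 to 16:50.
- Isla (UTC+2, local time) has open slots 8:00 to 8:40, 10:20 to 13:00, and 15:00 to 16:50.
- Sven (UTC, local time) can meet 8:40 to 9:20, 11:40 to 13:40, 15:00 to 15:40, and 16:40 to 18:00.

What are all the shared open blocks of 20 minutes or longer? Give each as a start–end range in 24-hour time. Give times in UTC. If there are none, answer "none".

08:40–09:20

Ines → UTC: 07:00–10:50, 11:10–14:30.
Dilnoza → UTC: 04:20–04:40, 06:40–06:50, 08:10–09:50, 11:10–11:50.
Isla → UTC: 06:00–06:40, 08:20–11:00, 13:00–14:50.
Sven → UTC: 08:40–09:20, 11:40–13:40, 15:00–15:40, 16:40–18:00.
Ines ∩ Dilnoza: 08:10–09:50, 11:10–11:50.
Ines ∩ Dilnoza ∩ Isla: 08:20–09:50.
Ines ∩ Dilnoza ∩ Isla ∩ Sven: 08:40–09:20.
Windows ≥ 20 min: 08:40–09:20.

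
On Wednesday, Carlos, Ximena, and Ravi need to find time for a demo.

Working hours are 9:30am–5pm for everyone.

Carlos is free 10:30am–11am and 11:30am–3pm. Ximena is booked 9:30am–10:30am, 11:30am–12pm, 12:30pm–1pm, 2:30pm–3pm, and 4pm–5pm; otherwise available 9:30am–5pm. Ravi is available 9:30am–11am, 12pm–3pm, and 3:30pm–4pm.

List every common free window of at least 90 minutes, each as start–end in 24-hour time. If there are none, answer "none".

Ximena free within 09:30–17:00: 10:30–11:30, 12:00–12:30, 13:00–14:30, 15:00–16:00.
Carlos ∩ Ximena: 10:30–11:00, 12:00–12:30, 13:00–14:30.
Carlos ∩ Ximena ∩ Ravi: 10:30–11:00, 12:00–12:30, 13:00–14:30.
Windows ≥ 90 min: 13:00–14:30.

13:00–14:30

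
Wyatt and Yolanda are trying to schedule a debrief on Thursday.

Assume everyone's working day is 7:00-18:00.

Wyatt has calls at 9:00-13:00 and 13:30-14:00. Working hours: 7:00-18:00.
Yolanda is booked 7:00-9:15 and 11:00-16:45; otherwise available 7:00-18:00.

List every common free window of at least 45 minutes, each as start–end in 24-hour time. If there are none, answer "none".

Wyatt free within 07:00–18:00: 07:00–09:00, 13:00–13:30, 14:00–18:00.
Yolanda free within 07:00–18:00: 09:15–11:00, 16:45–18:00.
Wyatt ∩ Yolanda: 16:45–18:00.
Windows ≥ 45 min: 16:45–18:00.

16:45–18:00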